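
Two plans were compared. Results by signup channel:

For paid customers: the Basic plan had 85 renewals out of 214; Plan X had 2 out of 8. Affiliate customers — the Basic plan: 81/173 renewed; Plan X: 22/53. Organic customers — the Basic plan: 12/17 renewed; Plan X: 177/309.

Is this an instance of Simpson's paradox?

Yes

Paid: the Basic plan 85/214 = 39.7%, Plan X 2/8 = 25.0% → the Basic plan
Affiliate: the Basic plan 81/173 = 46.8%, Plan X 22/53 = 41.5% → the Basic plan
Organic: the Basic plan 12/17 = 70.6%, Plan X 177/309 = 57.3% → the Basic plan
Overall: the Basic plan 178/404 = 44.1%, Plan X 201/370 = 54.3% → Plan X
The Basic plan wins each signup group but Plan X wins overall — the comparison reverses. The Basic plan's customers skew toward paid, which has a lower base rate.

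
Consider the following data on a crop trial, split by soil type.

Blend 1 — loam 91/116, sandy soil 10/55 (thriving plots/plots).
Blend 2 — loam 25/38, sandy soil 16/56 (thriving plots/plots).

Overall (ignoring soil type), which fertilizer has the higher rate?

Blend 1

Loam: Blend 1 91/116 = 78.4%, Blend 2 25/38 = 65.8% → Blend 1
Sandy soil: Blend 1 10/55 = 18.2%, Blend 2 16/56 = 28.6% → Blend 2
Overall: Blend 1 101/171 = 59.1%, Blend 2 41/94 = 43.6% → Blend 1
(Neither sweeps every soil group, but Blend 1 has the higher pooled rate.)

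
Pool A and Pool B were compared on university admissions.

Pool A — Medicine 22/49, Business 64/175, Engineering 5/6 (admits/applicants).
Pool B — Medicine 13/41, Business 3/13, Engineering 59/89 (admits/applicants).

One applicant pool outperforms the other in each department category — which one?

Pool A

Medicine: Pool A 22/49 = 44.9%, Pool B 13/41 = 31.7% → Pool A
Business: Pool A 64/175 = 36.6%, Pool B 3/13 = 23.1% → Pool A
Engineering: Pool A 5/6 = 83.3%, Pool B 59/89 = 66.3% → Pool A
Pool A has the higher rate in all 3 groups.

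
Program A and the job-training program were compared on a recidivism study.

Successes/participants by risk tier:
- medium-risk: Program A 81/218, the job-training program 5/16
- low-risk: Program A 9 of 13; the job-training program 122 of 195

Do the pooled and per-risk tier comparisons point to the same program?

Medium-risk: Program A 81/218 = 37.2%, the job-training program 5/16 = 31.2% → Program A
Low-risk: Program A 9/13 = 69.2%, the job-training program 122/195 = 62.6% → Program A
Overall: Program A 90/231 = 39.0%, the job-training program 127/211 = 60.2% → the job-training program
Program A wins each risk group but the job-training program wins overall — the comparison reverses. Program A's participants skew toward medium-risk, which has a lower base rate.

No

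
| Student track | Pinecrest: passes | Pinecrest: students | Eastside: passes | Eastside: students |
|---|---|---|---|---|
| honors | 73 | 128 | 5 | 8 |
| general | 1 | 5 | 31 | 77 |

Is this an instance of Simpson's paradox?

Honors: Pinecrest 73/128 = 57.0%, Eastside 5/8 = 62.5% → Eastside
General: Pinecrest 1/5 = 20.0%, Eastside 31/77 = 40.3% → Eastside
Overall: Pinecrest 74/133 = 55.6%, Eastside 36/85 = 42.4% → Pinecrest
Eastside wins each student group but Pinecrest wins overall — the comparison reverses. Eastside's students skew toward general, which has a lower base rate.

Yes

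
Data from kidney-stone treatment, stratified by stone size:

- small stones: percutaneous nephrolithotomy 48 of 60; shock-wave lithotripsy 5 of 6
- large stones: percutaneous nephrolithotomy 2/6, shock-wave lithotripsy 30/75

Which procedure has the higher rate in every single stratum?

Small stones: percutaneous nephrolithotomy 48/60 = 80.0%, shock-wave lithotripsy 5/6 = 83.3% → shock-wave lithotripsy
Large stones: percutaneous nephrolithotomy 2/6 = 33.3%, shock-wave lithotripsy 30/75 = 40.0% → shock-wave lithotripsy
Shock-wave lithotripsy has the higher rate in both groups.

shock-wave lithotripsy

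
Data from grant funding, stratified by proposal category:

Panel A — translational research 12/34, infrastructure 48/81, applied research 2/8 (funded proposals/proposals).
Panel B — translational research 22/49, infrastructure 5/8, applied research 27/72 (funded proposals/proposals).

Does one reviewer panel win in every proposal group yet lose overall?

Translational research: Panel A 12/34 = 35.3%, Panel B 22/49 = 44.9% → Panel B
Infrastructure: Panel A 48/81 = 59.3%, Panel B 5/8 = 62.5% → Panel B
Applied research: Panel A 2/8 = 25.0%, Panel B 27/72 = 37.5% → Panel B
Overall: Panel A 62/123 = 50.4%, Panel B 54/129 = 41.9% → Panel A
Panel B wins each proposal group but Panel A wins overall — the comparison reverses. Panel B's proposals skew toward applied research, which has a lower base rate.

Yes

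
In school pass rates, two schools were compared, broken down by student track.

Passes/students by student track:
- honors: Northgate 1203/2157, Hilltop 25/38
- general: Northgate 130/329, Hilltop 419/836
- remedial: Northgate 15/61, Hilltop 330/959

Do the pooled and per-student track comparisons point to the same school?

Honors: Northgate 1203/2157 = 55.8%, Hilltop 25/38 = 65.8% → Hilltop
General: Northgate 130/329 = 39.5%, Hilltop 419/836 = 50.1% → Hilltop
Remedial: Northgate 15/61 = 24.6%, Hilltop 330/959 = 34.4% → Hilltop
Overall: Northgate 1348/2547 = 52.9%, Hilltop 774/1833 = 42.2% → Northgate
Hilltop wins each student group but Northgate wins overall — the comparison reverses. Hilltop's students skew toward remedial, which has a lower base rate.

No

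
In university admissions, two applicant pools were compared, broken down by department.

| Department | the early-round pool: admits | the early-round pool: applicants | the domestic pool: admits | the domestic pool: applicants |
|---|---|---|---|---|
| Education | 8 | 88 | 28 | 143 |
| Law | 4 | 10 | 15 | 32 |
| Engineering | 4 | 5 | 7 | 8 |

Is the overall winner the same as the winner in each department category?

Education: the early-round pool 8/88 = 9.1%, the domestic pool 28/143 = 19.6% → the domestic pool
Law: the early-round pool 4/10 = 40.0%, the domestic pool 15/32 = 46.9% → the domestic pool
Engineering: the early-round pool 4/5 = 80.0%, the domestic pool 7/8 = 87.5% → the domestic pool
Overall: the early-round pool 16/103 = 15.5%, the domestic pool 50/183 = 27.3% → the domestic pool
The domestic pool wins overall and in every department group — no reversal.

Yes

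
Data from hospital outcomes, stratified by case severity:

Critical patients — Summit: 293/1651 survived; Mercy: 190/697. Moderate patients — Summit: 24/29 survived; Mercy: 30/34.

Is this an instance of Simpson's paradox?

No

Critical: Summit 293/1651 = 17.7%, Mercy 190/697 = 27.3% → Mercy
Moderate: Summit 24/29 = 82.8%, Mercy 30/34 = 88.2% → Mercy
Overall: Summit 317/1680 = 18.9%, Mercy 220/731 = 30.1% → Mercy
Mercy wins overall and in every case group — no reversal.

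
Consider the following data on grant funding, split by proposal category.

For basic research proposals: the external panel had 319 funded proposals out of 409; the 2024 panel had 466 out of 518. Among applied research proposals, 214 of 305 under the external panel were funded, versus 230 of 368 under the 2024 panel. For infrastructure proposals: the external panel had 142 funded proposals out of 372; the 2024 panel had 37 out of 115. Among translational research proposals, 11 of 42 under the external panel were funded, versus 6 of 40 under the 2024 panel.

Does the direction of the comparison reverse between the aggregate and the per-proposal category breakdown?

No

Basic research: the external panel 319/409 = 78.0%, the 2024 panel 466/518 = 90.0% → the 2024 panel
Applied research: the external panel 214/305 = 70.2%, the 2024 panel 230/368 = 62.5% → the external panel
Infrastructure: the external panel 142/372 = 38.2%, the 2024 panel 37/115 = 32.2% → the external panel
Translational research: the external panel 11/42 = 26.2%, the 2024 panel 6/40 = 15.0% → the external panel
Overall: the external panel 686/1128 = 60.8%, the 2024 panel 739/1041 = 71.0% → the 2024 panel
Neither sweeps: the external panel wins 3 of 4 groups, the 2024 panel wins 1. The 2024 panel wins overall but not every group — no Simpson reversal.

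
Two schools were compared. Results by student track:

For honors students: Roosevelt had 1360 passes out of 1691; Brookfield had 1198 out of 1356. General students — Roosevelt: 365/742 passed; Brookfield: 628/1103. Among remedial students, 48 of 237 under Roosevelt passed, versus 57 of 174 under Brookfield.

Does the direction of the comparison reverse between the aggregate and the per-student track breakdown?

No

Honors: Roosevelt 1360/1691 = 80.4%, Brookfield 1198/1356 = 88.3% → Brookfield
General: Roosevelt 365/742 = 49.2%, Brookfield 628/1103 = 56.9% → Brookfield
Remedial: Roosevelt 48/237 = 20.3%, Brookfield 57/174 = 32.8% → Brookfield
Overall: Roosevelt 1773/2670 = 66.4%, Brookfield 1883/2633 = 71.5% → Brookfield
Brookfield wins overall and in every student group — no reversal.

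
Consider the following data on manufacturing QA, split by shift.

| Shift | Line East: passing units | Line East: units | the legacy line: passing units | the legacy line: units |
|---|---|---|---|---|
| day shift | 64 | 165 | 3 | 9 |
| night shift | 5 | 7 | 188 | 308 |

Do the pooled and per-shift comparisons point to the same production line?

No

Day shift: Line East 64/165 = 38.8%, the legacy line 3/9 = 33.3% → Line East
Night shift: Line East 5/7 = 71.4%, the legacy line 188/308 = 61.0% → Line East
Overall: Line East 69/172 = 40.1%, the legacy line 191/317 = 60.3% → the legacy line
Line East wins each shift group but the legacy line wins overall — the comparison reverses. Line East's units skew toward day shift, which has a lower base rate.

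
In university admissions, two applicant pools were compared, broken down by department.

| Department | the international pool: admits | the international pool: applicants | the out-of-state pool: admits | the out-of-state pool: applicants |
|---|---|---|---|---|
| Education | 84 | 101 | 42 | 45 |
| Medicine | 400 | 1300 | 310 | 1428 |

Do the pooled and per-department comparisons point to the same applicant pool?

Education: the international pool 84/101 = 83.2%, the out-of-state pool 42/45 = 93.3% → the out-of-state pool
Medicine: the international pool 400/1300 = 30.8%, the out-of-state pool 310/1428 = 21.7% → the international pool
Overall: the international pool 484/1401 = 34.5%, the out-of-state pool 352/1473 = 23.9% → the international pool
Neither sweeps: the international pool wins 1 of 2 groups, the out-of-state pool wins 1. The international pool wins overall but not every group — no Simpson reversal.

No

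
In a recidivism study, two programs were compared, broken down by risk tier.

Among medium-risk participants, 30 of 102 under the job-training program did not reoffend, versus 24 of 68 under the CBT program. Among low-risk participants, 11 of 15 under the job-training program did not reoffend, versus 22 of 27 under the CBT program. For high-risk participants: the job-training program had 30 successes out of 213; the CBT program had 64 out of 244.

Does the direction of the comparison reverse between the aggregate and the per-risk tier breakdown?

No

Medium-risk: the job-training program 30/102 = 29.4%, the CBT program 24/68 = 35.3% → the CBT program
Low-risk: the job-training program 11/15 = 73.3%, the CBT program 22/27 = 81.5% → the CBT program
High-risk: the job-training program 30/213 = 14.1%, the CBT program 64/244 = 26.2% → the CBT program
Overall: the job-training program 71/330 = 21.5%, the CBT program 110/339 = 32.4% → the CBT program
The CBT program wins overall and in every risk group — no reversal.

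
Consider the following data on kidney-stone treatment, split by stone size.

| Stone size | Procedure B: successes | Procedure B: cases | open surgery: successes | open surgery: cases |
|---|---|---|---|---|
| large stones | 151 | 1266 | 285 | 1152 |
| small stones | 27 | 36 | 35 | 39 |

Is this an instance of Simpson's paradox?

No

Large stones: Procedure B 151/1266 = 11.9%, open surgery 285/1152 = 24.7% → open surgery
Small stones: Procedure B 27/36 = 75.0%, open surgery 35/39 = 89.7% → open surgery
Overall: Procedure B 178/1302 = 13.7%, open surgery 320/1191 = 26.9% → open surgery
Open surgery wins overall and in every stone group — no reversal.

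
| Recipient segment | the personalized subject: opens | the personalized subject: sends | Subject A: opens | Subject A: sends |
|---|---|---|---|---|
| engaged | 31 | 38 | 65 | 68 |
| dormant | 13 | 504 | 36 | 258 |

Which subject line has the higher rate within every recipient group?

Engaged: the personalized subject 31/38 = 81.6%, Subject A 65/68 = 95.6% → Subject A
Dormant: the personalized subject 13/504 = 2.6%, Subject A 36/258 = 14.0% → Subject A
Subject A has the higher rate in both groups.

Subject A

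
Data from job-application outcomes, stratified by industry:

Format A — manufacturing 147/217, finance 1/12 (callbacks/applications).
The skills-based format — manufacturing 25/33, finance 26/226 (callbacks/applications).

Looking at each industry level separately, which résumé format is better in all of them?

Manufacturing: Format A 147/217 = 67.7%, the skills-based format 25/33 = 75.8% → the skills-based format
Finance: Format A 1/12 = 8.3%, the skills-based format 26/226 = 11.5% → the skills-based format
The skills-based format has the higher rate in both groups.

the skills-based format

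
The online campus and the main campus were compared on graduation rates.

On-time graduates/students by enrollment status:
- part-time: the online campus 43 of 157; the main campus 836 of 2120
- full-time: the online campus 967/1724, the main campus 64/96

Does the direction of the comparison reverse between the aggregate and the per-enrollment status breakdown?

Yes

Part-time: the online campus 43/157 = 27.4%, the main campus 836/2120 = 39.4% → the main campus
Full-time: the online campus 967/1724 = 56.1%, the main campus 64/96 = 66.7% → the main campus
Overall: the online campus 1010/1881 = 53.7%, the main campus 900/2216 = 40.6% → the online campus
The main campus wins each enrollment group but the online campus wins overall — the comparison reverses. The main campus's students skew toward part-time, which has a lower base rate.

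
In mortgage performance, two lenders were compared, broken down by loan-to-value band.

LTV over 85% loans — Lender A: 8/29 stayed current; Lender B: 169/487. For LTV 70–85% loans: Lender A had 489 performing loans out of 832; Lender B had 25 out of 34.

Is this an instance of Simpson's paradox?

LTV over 85%: Lender A 8/29 = 27.6%, Lender B 169/487 = 34.7% → Lender B
LTV 70–85%: Lender A 489/832 = 58.8%, Lender B 25/34 = 73.5% → Lender B
Overall: Lender A 497/861 = 57.7%, Lender B 194/521 = 37.2% → Lender A
Lender B wins each loan-to-value group but Lender A wins overall — the comparison reverses. Lender B's loans skew toward LTV over 85%, which has a lower base rate.

Yes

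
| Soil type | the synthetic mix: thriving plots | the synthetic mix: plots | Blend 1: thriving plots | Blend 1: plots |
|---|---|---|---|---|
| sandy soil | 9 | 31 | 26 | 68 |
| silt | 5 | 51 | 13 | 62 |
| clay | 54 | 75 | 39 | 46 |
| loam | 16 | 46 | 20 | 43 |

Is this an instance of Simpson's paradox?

No

Sandy soil: the synthetic mix 9/31 = 29.0%, Blend 1 26/68 = 38.2% → Blend 1
Silt: the synthetic mix 5/51 = 9.8%, Blend 1 13/62 = 21.0% → Blend 1
Clay: the synthetic mix 54/75 = 72.0%, Blend 1 39/46 = 84.8% → Blend 1
Loam: the synthetic mix 16/46 = 34.8%, Blend 1 20/43 = 46.5% → Blend 1
Overall: the synthetic mix 84/203 = 41.4%, Blend 1 98/219 = 44.7% → Blend 1
Blend 1 wins overall and in every soil group — no reversal.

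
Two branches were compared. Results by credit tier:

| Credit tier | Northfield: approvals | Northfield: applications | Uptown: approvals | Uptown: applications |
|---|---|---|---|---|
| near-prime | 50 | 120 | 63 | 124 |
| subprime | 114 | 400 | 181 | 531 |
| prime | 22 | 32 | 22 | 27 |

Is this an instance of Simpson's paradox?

No

Near-prime: Northfield 50/120 = 41.7%, Uptown 63/124 = 50.8% → Uptown
Subprime: Northfield 114/400 = 28.5%, Uptown 181/531 = 34.1% → Uptown
Prime: Northfield 22/32 = 68.8%, Uptown 22/27 = 81.5% → Uptown
Overall: Northfield 186/552 = 33.7%, Uptown 266/682 = 39.0% → Uptown
Uptown wins overall and in every credit group — no reversal.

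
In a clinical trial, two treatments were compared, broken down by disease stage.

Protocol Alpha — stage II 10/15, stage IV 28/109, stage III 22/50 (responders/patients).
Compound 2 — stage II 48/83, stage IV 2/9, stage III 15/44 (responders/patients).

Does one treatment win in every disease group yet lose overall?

Stage II: Protocol Alpha 10/15 = 66.7%, Compound 2 48/83 = 57.8% → Protocol Alpha
Stage IV: Protocol Alpha 28/109 = 25.7%, Compound 2 2/9 = 22.2% → Protocol Alpha
Stage III: Protocol Alpha 22/50 = 44.0%, Compound 2 15/44 = 34.1% → Protocol Alpha
Overall: Protocol Alpha 60/174 = 34.5%, Compound 2 65/136 = 47.8% → Compound 2
Protocol Alpha wins each disease group but Compound 2 wins overall — the comparison reverses. Protocol Alpha's patients skew toward stage IV, which has a lower base rate.

Yes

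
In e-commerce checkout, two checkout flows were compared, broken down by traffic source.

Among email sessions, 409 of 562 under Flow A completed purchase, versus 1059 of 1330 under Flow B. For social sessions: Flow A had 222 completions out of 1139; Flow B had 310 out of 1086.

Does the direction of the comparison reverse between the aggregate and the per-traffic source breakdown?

Email: Flow A 409/562 = 72.8%, Flow B 1059/1330 = 79.6% → Flow B
Social: Flow A 222/1139 = 19.5%, Flow B 310/1086 = 28.5% → Flow B
Overall: Flow A 631/1701 = 37.1%, Flow B 1369/2416 = 56.7% → Flow B
Flow B wins overall and in every traffic group — no reversal.

No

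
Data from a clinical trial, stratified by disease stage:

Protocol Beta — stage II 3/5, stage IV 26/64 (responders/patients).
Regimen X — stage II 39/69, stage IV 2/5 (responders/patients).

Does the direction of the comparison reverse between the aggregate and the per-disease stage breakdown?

Yes

Stage II: Protocol Beta 3/5 = 60.0%, Regimen X 39/69 = 56.5% → Protocol Beta
Stage IV: Protocol Beta 26/64 = 40.6%, Regimen X 2/5 = 40.0% → Protocol Beta
Overall: Protocol Beta 29/69 = 42.0%, Regimen X 41/74 = 55.4% → Regimen X
Protocol Beta wins each disease group but Regimen X wins overall — the comparison reverses. Protocol Beta's patients skew toward stage IV, which has a lower base rate.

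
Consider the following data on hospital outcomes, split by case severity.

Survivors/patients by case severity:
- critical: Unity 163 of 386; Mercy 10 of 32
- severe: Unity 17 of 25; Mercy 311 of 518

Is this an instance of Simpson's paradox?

Critical: Unity 163/386 = 42.2%, Mercy 10/32 = 31.2% → Unity
Severe: Unity 17/25 = 68.0%, Mercy 311/518 = 60.0% → Unity
Overall: Unity 180/411 = 43.8%, Mercy 321/550 = 58.4% → Mercy
Unity wins each case group but Mercy wins overall — the comparison reverses. Unity's patients skew toward critical, which has a lower base rate.

Yes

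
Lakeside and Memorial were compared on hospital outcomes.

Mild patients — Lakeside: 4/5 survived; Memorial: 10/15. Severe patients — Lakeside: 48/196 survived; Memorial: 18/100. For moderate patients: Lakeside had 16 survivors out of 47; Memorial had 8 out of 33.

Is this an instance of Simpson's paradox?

No

Mild: Lakeside 4/5 = 80.0%, Memorial 10/15 = 66.7% → Lakeside
Severe: Lakeside 48/196 = 24.5%, Memorial 18/100 = 18.0% → Lakeside
Moderate: Lakeside 16/47 = 34.0%, Memorial 8/33 = 24.2% → Lakeside
Overall: Lakeside 68/248 = 27.4%, Memorial 36/148 = 24.3% → Lakeside
Lakeside wins overall and in every case group — no reversal.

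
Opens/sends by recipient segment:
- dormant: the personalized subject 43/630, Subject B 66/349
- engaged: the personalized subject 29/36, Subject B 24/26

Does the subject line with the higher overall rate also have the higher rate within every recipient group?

Yes

Dormant: the personalized subject 43/630 = 6.8%, Subject B 66/349 = 18.9% → Subject B
Engaged: the personalized subject 29/36 = 80.6%, Subject B 24/26 = 92.3% → Subject B
Overall: the personalized subject 72/666 = 10.8%, Subject B 90/375 = 24.0% → Subject B
Subject B wins overall and in every recipient group — no reversal.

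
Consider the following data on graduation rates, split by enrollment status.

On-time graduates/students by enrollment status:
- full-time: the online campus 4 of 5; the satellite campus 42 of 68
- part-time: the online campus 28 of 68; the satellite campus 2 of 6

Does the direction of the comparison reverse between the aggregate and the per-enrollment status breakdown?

Full-time: the online campus 4/5 = 80.0%, the satellite campus 42/68 = 61.8% → the online campus
Part-time: the online campus 28/68 = 41.2%, the satellite campus 2/6 = 33.3% → the online campus
Overall: the online campus 32/73 = 43.8%, the satellite campus 44/74 = 59.5% → the satellite campus
The online campus wins each enrollment group but the satellite campus wins overall — the comparison reverses. The online campus's students skew toward part-time, which has a lower base rate.

Yes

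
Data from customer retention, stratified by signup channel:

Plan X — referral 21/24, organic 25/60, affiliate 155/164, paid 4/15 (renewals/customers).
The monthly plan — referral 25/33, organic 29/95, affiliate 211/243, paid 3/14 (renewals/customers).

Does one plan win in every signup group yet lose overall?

No

Referral: Plan X 21/24 = 87.5%, the monthly plan 25/33 = 75.8% → Plan X
Organic: Plan X 25/60 = 41.7%, the monthly plan 29/95 = 30.5% → Plan X
Affiliate: Plan X 155/164 = 94.5%, the monthly plan 211/243 = 86.8% → Plan X
Paid: Plan X 4/15 = 26.7%, the monthly plan 3/14 = 21.4% → Plan X
Overall: Plan X 205/263 = 77.9%, the monthly plan 268/385 = 69.6% → Plan X
Plan X wins overall and in every signup group — no reversal.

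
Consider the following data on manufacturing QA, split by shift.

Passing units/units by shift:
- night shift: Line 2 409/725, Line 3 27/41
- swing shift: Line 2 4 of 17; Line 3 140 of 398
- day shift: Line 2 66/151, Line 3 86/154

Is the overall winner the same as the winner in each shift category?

No

Night shift: Line 2 409/725 = 56.4%, Line 3 27/41 = 65.9% → Line 3
Swing shift: Line 2 4/17 = 23.5%, Line 3 140/398 = 35.2% → Line 3
Day shift: Line 2 66/151 = 43.7%, Line 3 86/154 = 55.8% → Line 3
Overall: Line 2 479/893 = 53.6%, Line 3 253/593 = 42.7% → Line 2
Line 3 wins each shift group but Line 2 wins overall — the comparison reverses. Line 3's units skew toward swing shift, which has a lower base rate.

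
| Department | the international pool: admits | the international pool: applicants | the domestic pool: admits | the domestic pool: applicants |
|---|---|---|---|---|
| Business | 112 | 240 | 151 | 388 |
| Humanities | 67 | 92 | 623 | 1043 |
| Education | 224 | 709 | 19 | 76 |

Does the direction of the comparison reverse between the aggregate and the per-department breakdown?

Yes

Business: the international pool 112/240 = 46.7%, the domestic pool 151/388 = 38.9% → the international pool
Humanities: the international pool 67/92 = 72.8%, the domestic pool 623/1043 = 59.7% → the international pool
Education: the international pool 224/709 = 31.6%, the domestic pool 19/76 = 25.0% → the international pool
Overall: the international pool 403/1041 = 38.7%, the domestic pool 793/1507 = 52.6% → the domestic pool
The international pool wins each department group but the domestic pool wins overall — the comparison reverses. The international pool's applicants skew toward Education, which has a lower base rate.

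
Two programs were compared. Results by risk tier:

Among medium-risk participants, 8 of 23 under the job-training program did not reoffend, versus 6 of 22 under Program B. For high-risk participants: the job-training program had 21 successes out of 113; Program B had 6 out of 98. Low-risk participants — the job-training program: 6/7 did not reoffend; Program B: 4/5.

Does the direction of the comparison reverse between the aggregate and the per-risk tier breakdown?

No

Medium-risk: the job-training program 8/23 = 34.8%, Program B 6/22 = 27.3% → the job-training program
High-risk: the job-training program 21/113 = 18.6%, Program B 6/98 = 6.1% → the job-training program
Low-risk: the job-training program 6/7 = 85.7%, Program B 4/5 = 80.0% → the job-training program
Overall: the job-training program 35/143 = 24.5%, Program B 16/125 = 12.8% → the job-training program
The job-training program wins overall and in every risk group — no reversal.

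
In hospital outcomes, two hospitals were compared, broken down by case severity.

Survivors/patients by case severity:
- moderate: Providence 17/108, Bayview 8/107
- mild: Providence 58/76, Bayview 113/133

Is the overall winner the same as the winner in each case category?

No

Moderate: Providence 17/108 = 15.7%, Bayview 8/107 = 7.5% → Providence
Mild: Providence 58/76 = 76.3%, Bayview 113/133 = 85.0% → Bayview
Overall: Providence 75/184 = 40.8%, Bayview 121/240 = 50.4% → Bayview
Neither sweeps: Providence wins 1 of 2 groups, Bayview wins 1. Bayview wins overall but not every group — no Simpson reversal.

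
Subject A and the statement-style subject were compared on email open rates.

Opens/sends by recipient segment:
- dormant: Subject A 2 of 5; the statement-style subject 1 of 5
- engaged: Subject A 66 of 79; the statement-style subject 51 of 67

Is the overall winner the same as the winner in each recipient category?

Dormant: Subject A 2/5 = 40.0%, the statement-style subject 1/5 = 20.0% → Subject A
Engaged: Subject A 66/79 = 83.5%, the statement-style subject 51/67 = 76.1% → Subject A
Overall: Subject A 68/84 = 81.0%, the statement-style subject 52/72 = 72.2% → Subject A
Subject A wins overall and in every recipient group — no reversal.

Yes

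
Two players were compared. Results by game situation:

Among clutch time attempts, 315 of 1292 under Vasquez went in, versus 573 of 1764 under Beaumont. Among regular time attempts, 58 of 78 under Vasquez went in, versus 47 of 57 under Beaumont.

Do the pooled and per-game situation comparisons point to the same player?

Clutch time: Vasquez 315/1292 = 24.4%, Beaumont 573/1764 = 32.5% → Beaumont
Regular time: Vasquez 58/78 = 74.4%, Beaumont 47/57 = 82.5% → Beaumont
Overall: Vasquez 373/1370 = 27.2%, Beaumont 620/1821 = 34.0% → Beaumont
Beaumont wins overall and in every game group — no reversal.

Yes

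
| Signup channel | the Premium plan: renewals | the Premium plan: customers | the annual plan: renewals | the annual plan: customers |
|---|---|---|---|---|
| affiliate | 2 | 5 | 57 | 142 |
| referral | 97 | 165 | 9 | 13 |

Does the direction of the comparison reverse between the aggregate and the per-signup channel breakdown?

Yes

Affiliate: the Premium plan 2/5 = 40.0%, the annual plan 57/142 = 40.1% → the annual plan
Referral: the Premium plan 97/165 = 58.8%, the annual plan 9/13 = 69.2% → the annual plan
Overall: the Premium plan 99/170 = 58.2%, the annual plan 66/155 = 42.6% → the Premium plan
The annual plan wins each signup group but the Premium plan wins overall — the comparison reverses. The annual plan's customers skew toward affiliate, which has a lower base rate.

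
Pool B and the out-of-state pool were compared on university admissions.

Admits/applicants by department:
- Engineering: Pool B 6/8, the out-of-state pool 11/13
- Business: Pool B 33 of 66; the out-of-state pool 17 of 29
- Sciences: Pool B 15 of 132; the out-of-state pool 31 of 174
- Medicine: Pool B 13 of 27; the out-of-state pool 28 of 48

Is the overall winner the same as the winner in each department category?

Engineering: Pool B 6/8 = 75.0%, the out-of-state pool 11/13 = 84.6% → the out-of-state pool
Business: Pool B 33/66 = 50.0%, the out-of-state pool 17/29 = 58.6% → the out-of-state pool
Sciences: Pool B 15/132 = 11.4%, the out-of-state pool 31/174 = 17.8% → the out-of-state pool
Medicine: Pool B 13/27 = 48.1%, the out-of-state pool 28/48 = 58.3% → the out-of-state pool
Overall: Pool B 67/233 = 28.8%, the out-of-state pool 87/264 = 33.0% → the out-of-state pool
The out-of-state pool wins overall and in every department group — no reversal.

Yes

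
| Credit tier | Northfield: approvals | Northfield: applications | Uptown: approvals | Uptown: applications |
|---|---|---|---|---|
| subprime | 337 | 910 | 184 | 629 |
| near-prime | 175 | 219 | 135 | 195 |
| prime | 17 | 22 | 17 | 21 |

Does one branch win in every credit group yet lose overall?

Subprime: Northfield 337/910 = 37.0%, Uptown 184/629 = 29.3% → Northfield
Near-prime: Northfield 175/219 = 79.9%, Uptown 135/195 = 69.2% → Northfield
Prime: Northfield 17/22 = 77.3%, Uptown 17/21 = 81.0% → Uptown
Overall: Northfield 529/1151 = 46.0%, Uptown 336/845 = 39.8% → Northfield
Neither sweeps: Northfield wins 2 of 3 groups, Uptown wins 1. Northfield wins overall but not every group — no Simpson reversal.

No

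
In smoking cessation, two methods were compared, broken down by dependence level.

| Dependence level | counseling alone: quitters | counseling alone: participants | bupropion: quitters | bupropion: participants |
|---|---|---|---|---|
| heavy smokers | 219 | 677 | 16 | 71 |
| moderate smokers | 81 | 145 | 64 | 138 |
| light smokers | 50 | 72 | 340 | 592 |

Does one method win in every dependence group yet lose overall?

Yes

Heavy smokers: counseling alone 219/677 = 32.3%, bupropion 16/71 = 22.5% → counseling alone
Moderate smokers: counseling alone 81/145 = 55.9%, bupropion 64/138 = 46.4% → counseling alone
Light smokers: counseling alone 50/72 = 69.4%, bupropion 340/592 = 57.4% → counseling alone
Overall: counseling alone 350/894 = 39.1%, bupropion 420/801 = 52.4% → bupropion
Counseling alone wins each dependence group but bupropion wins overall — the comparison reverses. Counseling alone's participants skew toward heavy smokers, which has a lower base rate.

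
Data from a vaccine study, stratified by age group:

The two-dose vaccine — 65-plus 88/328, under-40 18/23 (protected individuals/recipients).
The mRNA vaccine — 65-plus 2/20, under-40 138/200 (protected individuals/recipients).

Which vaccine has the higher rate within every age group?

65-plus: the two-dose vaccine 88/328 = 26.8%, the mRNA vaccine 2/20 = 10.0% → the two-dose vaccine
Under-40: the two-dose vaccine 18/23 = 78.3%, the mRNA vaccine 138/200 = 69.0% → the two-dose vaccine
The two-dose vaccine has the higher rate in both groups.

the two-dose vaccine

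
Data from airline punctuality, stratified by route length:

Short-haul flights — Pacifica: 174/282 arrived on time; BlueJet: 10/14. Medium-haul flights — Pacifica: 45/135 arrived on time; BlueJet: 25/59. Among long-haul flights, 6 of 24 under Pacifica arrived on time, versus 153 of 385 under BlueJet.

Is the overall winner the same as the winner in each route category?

No

Short-haul: Pacifica 174/282 = 61.7%, BlueJet 10/14 = 71.4% → BlueJet
Medium-haul: Pacifica 45/135 = 33.3%, BlueJet 25/59 = 42.4% → BlueJet
Long-haul: Pacifica 6/24 = 25.0%, BlueJet 153/385 = 39.7% → BlueJet
Overall: Pacifica 225/441 = 51.0%, BlueJet 188/458 = 41.0% → Pacifica
BlueJet wins each route group but Pacifica wins overall — the comparison reverses. BlueJet's flights skew toward long-haul, which has a lower base rate.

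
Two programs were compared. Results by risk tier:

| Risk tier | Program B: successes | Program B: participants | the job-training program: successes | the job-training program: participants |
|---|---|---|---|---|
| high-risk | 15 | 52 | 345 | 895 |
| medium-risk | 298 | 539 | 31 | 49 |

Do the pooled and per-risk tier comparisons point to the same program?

No

High-risk: Program B 15/52 = 28.8%, the job-training program 345/895 = 38.5% → the job-training program
Medium-risk: Program B 298/539 = 55.3%, the job-training program 31/49 = 63.3% → the job-training program
Overall: Program B 313/591 = 53.0%, the job-training program 376/944 = 39.8% → Program B
The job-training program wins each risk group but Program B wins overall — the comparison reverses. The job-training program's participants skew toward high-risk, which has a lower base rate.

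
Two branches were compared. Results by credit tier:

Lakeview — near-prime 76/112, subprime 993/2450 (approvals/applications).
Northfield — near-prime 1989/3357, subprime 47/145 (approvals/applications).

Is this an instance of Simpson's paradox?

Yes

Near-prime: Lakeview 76/112 = 67.9%, Northfield 1989/3357 = 59.2% → Lakeview
Subprime: Lakeview 993/2450 = 40.5%, Northfield 47/145 = 32.4% → Lakeview
Overall: Lakeview 1069/2562 = 41.7%, Northfield 2036/3502 = 58.1% → Northfield
Lakeview wins each credit group but Northfield wins overall — the comparison reverses. Lakeview's applications skew toward subprime, which has a lower base rate.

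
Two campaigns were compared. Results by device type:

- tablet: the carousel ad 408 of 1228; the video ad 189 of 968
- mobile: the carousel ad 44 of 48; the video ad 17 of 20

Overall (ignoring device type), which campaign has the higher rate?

Tablet: the carousel ad 408/1228 = 33.2%, the video ad 189/968 = 19.5% → the carousel ad
Mobile: the carousel ad 44/48 = 91.7%, the video ad 17/20 = 85.0% → the carousel ad
Overall: the carousel ad 452/1276 = 35.4%, the video ad 206/988 = 20.9% → the carousel ad

the carousel ad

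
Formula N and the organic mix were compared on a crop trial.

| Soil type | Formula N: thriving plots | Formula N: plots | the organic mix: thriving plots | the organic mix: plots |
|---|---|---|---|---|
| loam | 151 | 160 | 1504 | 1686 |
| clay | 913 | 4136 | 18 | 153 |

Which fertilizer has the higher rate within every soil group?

Formula N

Loam: Formula N 151/160 = 94.4%, the organic mix 1504/1686 = 89.2% → Formula N
Clay: Formula N 913/4136 = 22.1%, the organic mix 18/153 = 11.8% → Formula N
Formula N has the higher rate in both groups.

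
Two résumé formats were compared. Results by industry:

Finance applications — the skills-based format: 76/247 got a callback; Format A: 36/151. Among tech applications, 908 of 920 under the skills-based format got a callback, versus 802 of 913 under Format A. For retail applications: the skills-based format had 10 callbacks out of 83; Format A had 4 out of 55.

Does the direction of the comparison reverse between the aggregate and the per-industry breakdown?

Finance: the skills-based format 76/247 = 30.8%, Format A 36/151 = 23.8% → the skills-based format
Tech: the skills-based format 908/920 = 98.7%, Format A 802/913 = 87.8% → the skills-based format
Retail: the skills-based format 10/83 = 12.0%, Format A 4/55 = 7.3% → the skills-based format
Overall: the skills-based format 994/1250 = 79.5%, Format A 842/1119 = 75.2% → the skills-based format
The skills-based format wins overall and in every industry group — no reversal.

No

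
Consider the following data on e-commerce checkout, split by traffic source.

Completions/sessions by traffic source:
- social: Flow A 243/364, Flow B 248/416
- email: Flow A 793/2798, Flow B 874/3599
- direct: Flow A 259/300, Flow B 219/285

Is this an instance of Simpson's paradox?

Social: Flow A 243/364 = 66.8%, Flow B 248/416 = 59.6% → Flow A
Email: Flow A 793/2798 = 28.3%, Flow B 874/3599 = 24.3% → Flow A
Direct: Flow A 259/300 = 86.3%, Flow B 219/285 = 76.8% → Flow A
Overall: Flow A 1295/3462 = 37.4%, Flow B 1341/4300 = 31.2% → Flow A
Flow A wins overall and in every traffic group — no reversal.

No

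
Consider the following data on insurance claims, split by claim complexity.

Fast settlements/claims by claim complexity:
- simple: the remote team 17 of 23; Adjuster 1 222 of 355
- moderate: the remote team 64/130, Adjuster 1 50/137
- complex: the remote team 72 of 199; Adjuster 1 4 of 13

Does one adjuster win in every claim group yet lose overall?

Yes

Simple: the remote team 17/23 = 73.9%, Adjuster 1 222/355 = 62.5% → the remote team
Moderate: the remote team 64/130 = 49.2%, Adjuster 1 50/137 = 36.5% → the remote team
Complex: the remote team 72/199 = 36.2%, Adjuster 1 4/13 = 30.8% → the remote team
Overall: the remote team 153/352 = 43.5%, Adjuster 1 276/505 = 54.7% → Adjuster 1
The remote team wins each claim group but Adjuster 1 wins overall — the comparison reverses. The remote team's claims skew toward complex, which has a lower base rate.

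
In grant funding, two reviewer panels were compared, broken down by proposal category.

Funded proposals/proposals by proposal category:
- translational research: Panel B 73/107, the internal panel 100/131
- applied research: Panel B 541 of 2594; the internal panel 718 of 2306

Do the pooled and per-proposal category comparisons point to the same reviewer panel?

Translational research: Panel B 73/107 = 68.2%, the internal panel 100/131 = 76.3% → the internal panel
Applied research: Panel B 541/2594 = 20.9%, the internal panel 718/2306 = 31.1% → the internal panel
Overall: Panel B 614/2701 = 22.7%, the internal panel 818/2437 = 33.6% → the internal panel
The internal panel wins overall and in every proposal group — no reversal.

Yes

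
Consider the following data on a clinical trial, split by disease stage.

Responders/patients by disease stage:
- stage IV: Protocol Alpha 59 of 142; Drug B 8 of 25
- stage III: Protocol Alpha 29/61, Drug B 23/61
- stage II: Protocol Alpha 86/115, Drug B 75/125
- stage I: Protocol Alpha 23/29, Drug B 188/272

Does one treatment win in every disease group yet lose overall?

Yes

Stage IV: Protocol Alpha 59/142 = 41.5%, Drug B 8/25 = 32.0% → Protocol Alpha
Stage III: Protocol Alpha 29/61 = 47.5%, Drug B 23/61 = 37.7% → Protocol Alpha
Stage II: Protocol Alpha 86/115 = 74.8%, Drug B 75/125 = 60.0% → Protocol Alpha
Stage I: Protocol Alpha 23/29 = 79.3%, Drug B 188/272 = 69.1% → Protocol Alpha
Overall: Protocol Alpha 197/347 = 56.8%, Drug B 294/483 = 60.9% → Drug B
Protocol Alpha wins each disease group but Drug B wins overall — the comparison reverses. Protocol Alpha's patients skew toward stage IV, which has a lower base rate.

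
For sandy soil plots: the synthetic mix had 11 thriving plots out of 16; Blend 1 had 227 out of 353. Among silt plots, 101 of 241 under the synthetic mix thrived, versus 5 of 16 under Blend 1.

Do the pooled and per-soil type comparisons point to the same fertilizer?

No

Sandy soil: the synthetic mix 11/16 = 68.8%, Blend 1 227/353 = 64.3% → the synthetic mix
Silt: the synthetic mix 101/241 = 41.9%, Blend 1 5/16 = 31.2% → the synthetic mix
Overall: the synthetic mix 112/257 = 43.6%, Blend 1 232/369 = 62.9% → Blend 1
The synthetic mix wins each soil group but Blend 1 wins overall — the comparison reverses. The synthetic mix's plots skew toward silt, which has a lower base rate.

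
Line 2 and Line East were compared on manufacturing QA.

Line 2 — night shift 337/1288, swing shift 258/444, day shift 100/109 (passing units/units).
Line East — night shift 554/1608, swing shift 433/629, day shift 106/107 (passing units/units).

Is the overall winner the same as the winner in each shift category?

Yes

Night shift: Line 2 337/1288 = 26.2%, Line East 554/1608 = 34.5% → Line East
Swing shift: Line 2 258/444 = 58.1%, Line East 433/629 = 68.8% → Line East
Day shift: Line 2 100/109 = 91.7%, Line East 106/107 = 99.1% → Line East
Overall: Line 2 695/1841 = 37.8%, Line East 1093/2344 = 46.6% → Line East
Line East wins overall and in every shift group — no reversal.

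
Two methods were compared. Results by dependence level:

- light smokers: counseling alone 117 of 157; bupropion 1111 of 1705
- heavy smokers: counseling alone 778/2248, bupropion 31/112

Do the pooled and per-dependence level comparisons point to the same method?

Light smokers: counseling alone 117/157 = 74.5%, bupropion 1111/1705 = 65.2% → counseling alone
Heavy smokers: counseling alone 778/2248 = 34.6%, bupropion 31/112 = 27.7% → counseling alone
Overall: counseling alone 895/2405 = 37.2%, bupropion 1142/1817 = 62.9% → bupropion
Counseling alone wins each dependence group but bupropion wins overall — the comparison reverses. Counseling alone's participants skew toward heavy smokers, which has a lower base rate.

No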